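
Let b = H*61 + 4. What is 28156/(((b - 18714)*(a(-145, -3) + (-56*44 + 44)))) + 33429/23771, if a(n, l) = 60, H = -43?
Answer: 38265493609/27199361670 ≈ 1.4069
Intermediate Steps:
b = -2619 (b = -43*61 + 4 = -2623 + 4 = -2619)
28156/(((b - 18714)*(a(-145, -3) + (-56*44 + 44)))) + 33429/23771 = 28156/(((-2619 - 18714)*(60 + (-56*44 + 44)))) + 33429/23771 = 28156/((-21333*(60 + (-2464 + 44)))) + 33429*(1/23771) = 28156/((-21333*(60 - 2420))) + 3039/2161 = 28156/((-21333*(-2360))) + 3039/2161 = 28156/50345880 + 3039/2161 = 28156*(1/50345880) + 3039/2161 = 7039/12586470 + 3039/2161 = 38265493609/27199361670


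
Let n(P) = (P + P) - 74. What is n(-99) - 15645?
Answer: -15917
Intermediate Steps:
n(P) = -74 + 2*P (n(P) = 2*P - 74 = -74 + 2*P)
n(-99) - 15645 = (-74 + 2*(-99)) - 15645 = (-74 - 198) - 15645 = -272 - 15645 = -15917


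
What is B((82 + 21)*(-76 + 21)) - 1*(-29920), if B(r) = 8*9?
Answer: 29992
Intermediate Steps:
B(r) = 72
B((82 + 21)*(-76 + 21)) - 1*(-29920) = 72 - 1*(-29920) = 72 + 29920 = 29992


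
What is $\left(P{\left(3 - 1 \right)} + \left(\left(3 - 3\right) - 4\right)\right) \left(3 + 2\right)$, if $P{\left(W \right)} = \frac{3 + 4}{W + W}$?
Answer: $- \frac{45}{4} \approx -11.25$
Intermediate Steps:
$P{\left(W \right)} = \frac{7}{2 W}$
$\left(P{\left(3 - 1 \right)} + \left(\left(3 - 3\right) - 4\right)\right) \left(3 + 2\right) = \left(\frac{7}{2 \left(3 - 1\right)} + \left(\left(3 - 3\right) - 4\right)\right) \left(3 + 2\right) = \left(\frac{7}{2 \left(3 - 1\right)} + \left(0 - 4\right)\right) 5 = \left(\frac{7}{2 \cdot 2} - 4\right) 5 = \left(\frac{7}{2} \cdot \frac{1}{2} - 4\right) 5 = \left(\frac{7}{4} - 4\right) 5 = \left(- \frac{9}{4}\right) 5 = - \frac{45}{4}$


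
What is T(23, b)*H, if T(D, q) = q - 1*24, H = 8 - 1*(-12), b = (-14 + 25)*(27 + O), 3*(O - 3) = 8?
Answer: 20120/3 ≈ 6706.7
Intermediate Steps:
O = 17/3 (O = 3 + (⅓)*8 = 3 + 8/3 = 17/3 ≈ 5.6667)
b = 1078/3 (b = (-14 + 25)*(27 + 17/3) = 11*(98/3) = 1078/3 ≈ 359.33)
H = 20 (H = 8 + 12 = 20)
T(D, q) = -24 + q (T(D, q) = q - 24 = -24 + q)
T(23, b)*H = (-24 + 1078/3)*20 = (1006/3)*20 = 20120/3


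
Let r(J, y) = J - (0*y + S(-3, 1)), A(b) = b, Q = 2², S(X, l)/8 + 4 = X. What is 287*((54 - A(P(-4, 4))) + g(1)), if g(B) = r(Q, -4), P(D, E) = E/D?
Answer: 33005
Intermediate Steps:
S(X, l) = -32 + 8*X
Q = 4
r(J, y) = 56 + J (r(J, y) = J - (0*y + (-32 + 8*(-3))) = J - (0 + (-32 - 24)) = J - (0 - 56) = J - 1*(-56) = J + 56 = 56 + J)
g(B) = 60 (g(B) = 56 + 4 = 60)
287*((54 - A(P(-4, 4))) + g(1)) = 287*((54 - 4/(-4)) + 60) = 287*((54 - 4*(-1)/4) + 60) = 287*((54 - 1*(-1)) + 60) = 287*((54 + 1) + 60) = 287*(55 + 60) = 287*115 = 33005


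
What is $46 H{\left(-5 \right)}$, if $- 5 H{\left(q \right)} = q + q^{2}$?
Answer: $-184$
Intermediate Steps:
$H{\left(q \right)} = - \frac{q}{5} - \frac{q^{2}}{5}$ ($H{\left(q \right)} = - \frac{q + q^{2}}{5} = - \frac{q}{5} - \frac{q^{2}}{5}$)
$46 H{\left(-5 \right)} = 46 \left(\left(- \frac{1}{5}\right) \left(-5\right) \left(1 - 5\right)\right) = 46 \left(\left(- \frac{1}{5}\right) \left(-5\right) \left(-4\right)\right) = 46 \left(-4\right) = -184$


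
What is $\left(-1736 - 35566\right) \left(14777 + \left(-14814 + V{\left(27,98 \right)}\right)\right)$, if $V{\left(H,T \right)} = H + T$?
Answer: $-3282576$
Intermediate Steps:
$\left(-1736 - 35566\right) \left(14777 + \left(-14814 + V{\left(27,98 \right)}\right)\right) = \left(-1736 - 35566\right) \left(14777 + \left(-14814 + \left(27 + 98\right)\right)\right) = - 37302 \left(14777 + \left(-14814 + 125\right)\right) = - 37302 \left(14777 - 14689\right) = \left(-37302\right) 88 = -3282576$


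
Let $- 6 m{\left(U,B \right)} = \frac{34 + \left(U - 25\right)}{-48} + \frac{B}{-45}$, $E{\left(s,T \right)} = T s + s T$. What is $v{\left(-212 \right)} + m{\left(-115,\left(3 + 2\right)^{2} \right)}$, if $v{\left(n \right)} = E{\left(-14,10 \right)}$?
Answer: $- \frac{121079}{432} \approx -280.28$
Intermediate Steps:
$E{\left(s,T \right)} = 2 T s$ ($E{\left(s,T \right)} = T s + T s = 2 T s$)
$v{\left(n \right)} = -280$ ($v{\left(n \right)} = 2 \cdot 10 \left(-14\right) = -280$)
$m{\left(U,B \right)} = \frac{1}{32} + \frac{B}{270} + \frac{U}{288}$ ($m{\left(U,B \right)} = - \frac{\frac{34 + \left(U - 25\right)}{-48} + \frac{B}{-45}}{6} = - \frac{\left(34 + \left(-25 + U\right)\right) \left(- \frac{1}{48}\right) + B \left(- \frac{1}{45}\right)}{6} = - \frac{\left(9 + U\right) \left(- \frac{1}{48}\right) - \frac{B}{45}}{6} = - \frac{\left(- \frac{3}{16} - \frac{U}{48}\right) - \frac{B}{45}}{6} = - \frac{- \frac{3}{16} - \frac{B}{45} - \frac{U}{48}}{6} = \frac{1}{32} + \frac{B}{270} + \frac{U}{288}$)
$v{\left(-212 \right)} + m{\left(-115,\left(3 + 2\right)^{2} \right)} = -280 + \left(\frac{1}{32} + \frac{\left(3 + 2\right)^{2}}{270} + \frac{1}{288} \left(-115\right)\right) = -280 + \left(\frac{1}{32} + \frac{5^{2}}{270} - \frac{115}{288}\right) = -280 + \left(\frac{1}{32} + \frac{1}{270} \cdot 25 - \frac{115}{288}\right) = -280 + \left(\frac{1}{32} + \frac{5}{54} - \frac{115}{288}\right) = -280 - \frac{119}{432} = - \frac{121079}{432}$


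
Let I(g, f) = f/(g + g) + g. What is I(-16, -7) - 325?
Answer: -10905/32 ≈ -340.78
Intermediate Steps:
I(g, f) = g + f/(2*g) (I(g, f) = f/((2*g)) + g = (1/(2*g))*f + g = f/(2*g) + g = g + f/(2*g))
I(-16, -7) - 325 = (-16 + (½)*(-7)/(-16)) - 325 = (-16 + (½)*(-7)*(-1/16)) - 325 = (-16 + 7/32) - 325 = -505/32 - 325 = -10905/32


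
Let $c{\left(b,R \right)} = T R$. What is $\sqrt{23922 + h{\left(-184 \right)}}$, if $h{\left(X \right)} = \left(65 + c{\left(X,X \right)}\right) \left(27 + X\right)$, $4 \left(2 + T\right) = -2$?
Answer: $i \sqrt{58503} \approx 241.87 i$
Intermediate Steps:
$T = - \frac{5}{2}$ ($T = -2 + \frac{1}{4} \left(-2\right) = -2 - \frac{1}{2} = - \frac{5}{2} \approx -2.5$)
$c{\left(b,R \right)} = - \frac{5 R}{2}$
$h{\left(X \right)} = \left(27 + X\right) \left(65 - \frac{5 X}{2}\right)$ ($h{\left(X \right)} = \left(65 - \frac{5 X}{2}\right) \left(27 + X\right) = \left(27 + X\right) \left(65 - \frac{5 X}{2}\right)$)
$\sqrt{23922 + h{\left(-184 \right)}} = \sqrt{23922 - \left(-2215 + 84640\right)} = \sqrt{23922 + \left(1755 + 460 - 84640\right)} = \sqrt{23922 - 82425} = \sqrt{-58503} = i \sqrt{58503}$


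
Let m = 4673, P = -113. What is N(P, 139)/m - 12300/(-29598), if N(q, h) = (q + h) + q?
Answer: 9150479/23051909 ≈ 0.39695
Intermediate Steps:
N(q, h) = h + 2*q (N(q, h) = (h + q) + q = h + 2*q)
N(P, 139)/m - 12300/(-29598) = (139 + 2*(-113))/4673 - 12300/(-29598) = (139 - 226)*(1/4673) - 12300*(-1/29598) = -87*1/4673 + 2050/4933 = -87/4673 + 2050/4933 = 9150479/23051909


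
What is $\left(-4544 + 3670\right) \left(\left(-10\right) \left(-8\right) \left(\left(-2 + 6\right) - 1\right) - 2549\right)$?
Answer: $2018066$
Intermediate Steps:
$\left(-4544 + 3670\right) \left(\left(-10\right) \left(-8\right) \left(\left(-2 + 6\right) - 1\right) - 2549\right) = - 874 \left(80 \left(4 - 1\right) - 2549\right) = - 874 \left(80 \cdot 3 - 2549\right) = - 874 \left(240 - 2549\right) = \left(-874\right) \left(-2309\right) = 2018066$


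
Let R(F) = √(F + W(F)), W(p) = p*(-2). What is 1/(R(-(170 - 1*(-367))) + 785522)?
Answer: 785522/617044811947 - √537/617044811947 ≈ 1.2730e-6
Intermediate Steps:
W(p) = -2*p
R(F) = √(-F) (R(F) = √(F - 2*F) = √(-F))
1/(R(-(170 - 1*(-367))) + 785522) = 1/(√(-(-1)*(170 - 1*(-367))) + 785522) = 1/(√(-(-1)*(170 + 367)) + 785522) = 1/(√(-(-1)*537) + 785522) = 1/(√(-1*(-537)) + 785522) = 1/(√537 + 785522) = 1/(785522 + √537)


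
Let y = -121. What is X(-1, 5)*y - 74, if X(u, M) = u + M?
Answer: -558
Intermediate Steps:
X(u, M) = M + u
X(-1, 5)*y - 74 = (5 - 1)*(-121) - 74 = 4*(-121) - 74 = -484 - 74 = -558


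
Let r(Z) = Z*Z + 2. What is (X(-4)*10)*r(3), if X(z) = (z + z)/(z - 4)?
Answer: 110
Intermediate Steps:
X(z) = 2*z/(-4 + z) (X(z) = (2*z)/(-4 + z) = 2*z/(-4 + z))
r(Z) = 2 + Z² (r(Z) = Z² + 2 = 2 + Z²)
(X(-4)*10)*r(3) = ((2*(-4)/(-4 - 4))*10)*(2 + 3²) = ((2*(-4)/(-8))*10)*(2 + 9) = ((2*(-4)*(-⅛))*10)*11 = (1*10)*11 = 10*11 = 110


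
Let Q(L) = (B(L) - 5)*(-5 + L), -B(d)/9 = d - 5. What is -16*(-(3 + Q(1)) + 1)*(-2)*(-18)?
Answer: -70272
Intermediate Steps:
B(d) = 45 - 9*d (B(d) = -9*(d - 5) = -9*(-5 + d) = 45 - 9*d)
Q(L) = (-5 + L)*(40 - 9*L) (Q(L) = ((45 - 9*L) - 5)*(-5 + L) = (40 - 9*L)*(-5 + L) = (-5 + L)*(40 - 9*L))
-16*(-(3 + Q(1)) + 1)*(-2)*(-18) = -16*(-(3 + (-200 - 9*1**2 + 85*1)) + 1)*(-2)*(-18) = -16*(-(3 + (-200 - 9*1 + 85)) + 1)*(-2)*(-18) = -16*(-(3 + (-200 - 9 + 85)) + 1)*(-2)*(-18) = -16*(-(3 - 124) + 1)*(-2)*(-18) = -16*(-1*(-121) + 1)*(-2)*(-18) = -16*(121 + 1)*(-2)*(-18) = -1952*(-2)*(-18) = -16*(-244)*(-18) = 3904*(-18) = -70272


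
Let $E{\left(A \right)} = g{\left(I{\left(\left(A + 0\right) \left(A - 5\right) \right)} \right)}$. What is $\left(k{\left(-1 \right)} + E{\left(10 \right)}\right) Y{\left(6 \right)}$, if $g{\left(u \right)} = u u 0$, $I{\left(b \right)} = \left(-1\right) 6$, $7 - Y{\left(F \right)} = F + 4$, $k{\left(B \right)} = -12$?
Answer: $36$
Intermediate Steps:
$Y{\left(F \right)} = 3 - F$ ($Y{\left(F \right)} = 7 - \left(F + 4\right) = 7 - \left(4 + F\right) = 3 - F$)
$I{\left(b \right)} = -6$
$g{\left(u \right)} = 0$ ($g{\left(u \right)} = u^{2} \cdot 0 = 0$)
$E{\left(A \right)} = 0$
$\left(k{\left(-1 \right)} + E{\left(10 \right)}\right) Y{\left(6 \right)} = \left(-12 + 0\right) \left(3 - 6\right) = - 12 \left(3 - 6\right) = \left(-12\right) \left(-3\right) = 36$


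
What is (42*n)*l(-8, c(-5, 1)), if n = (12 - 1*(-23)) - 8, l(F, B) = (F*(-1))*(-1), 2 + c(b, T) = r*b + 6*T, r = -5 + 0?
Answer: -9072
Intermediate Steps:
r = -5
c(b, T) = -2 - 5*b + 6*T (c(b, T) = -2 + (-5*b + 6*T) = -2 - 5*b + 6*T)
l(F, B) = F (l(F, B) = -F*(-1) = F)
n = 27 (n = (12 + 23) - 8 = 35 - 8 = 27)
(42*n)*l(-8, c(-5, 1)) = (42*27)*(-8) = 1134*(-8) = -9072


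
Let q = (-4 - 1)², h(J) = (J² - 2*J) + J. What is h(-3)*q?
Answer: 300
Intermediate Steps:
h(J) = J² - J
q = 25 (q = (-5)² = 25)
h(-3)*q = -3*(-1 - 3)*25 = -3*(-4)*25 = 12*25 = 300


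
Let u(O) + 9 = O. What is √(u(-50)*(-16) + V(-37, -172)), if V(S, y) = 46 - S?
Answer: √1027 ≈ 32.047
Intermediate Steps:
u(O) = -9 + O
√(u(-50)*(-16) + V(-37, -172)) = √((-9 - 50)*(-16) + (46 - 1*(-37))) = √(-59*(-16) + (46 + 37)) = √(944 + 83) = √1027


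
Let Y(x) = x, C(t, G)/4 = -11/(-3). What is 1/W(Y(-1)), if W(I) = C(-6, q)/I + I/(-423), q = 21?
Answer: -423/6203 ≈ -0.068193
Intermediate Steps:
C(t, G) = 44/3 (C(t, G) = 4*(-11/(-3)) = 4*(-11*(-1/3)) = 4*(11/3) = 44/3)
W(I) = -I/423 + 44/(3*I) (W(I) = 44/(3*I) + I/(-423) = 44/(3*I) + I*(-1/423) = 44/(3*I) - I/423 = -I/423 + 44/(3*I))
1/W(Y(-1)) = 1/((1/423)*(6204 - 1*(-1)**2)/(-1)) = 1/((1/423)*(-1)*(6204 - 1*1)) = 1/((1/423)*(-1)*(6204 - 1)) = 1/((1/423)*(-1)*6203) = 1/(-6203/423) = -423/6203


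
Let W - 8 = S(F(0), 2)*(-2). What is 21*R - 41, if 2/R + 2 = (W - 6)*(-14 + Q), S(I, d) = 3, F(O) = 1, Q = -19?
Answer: -2644/65 ≈ -40.677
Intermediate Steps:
W = 2 (W = 8 + 3*(-2) = 8 - 6 = 2)
R = 1/65 (R = 2/(-2 + (2 - 6)*(-14 - 19)) = 2/(-2 - 4*(-33)) = 2/(-2 + 132) = 2/130 = 2*(1/130) = 1/65 ≈ 0.015385)
21*R - 41 = 21*(1/65) - 41 = 21/65 - 41 = -2644/65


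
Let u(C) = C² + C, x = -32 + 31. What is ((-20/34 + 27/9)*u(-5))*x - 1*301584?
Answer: -5127748/17 ≈ -3.0163e+5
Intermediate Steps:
x = -1
u(C) = C + C²
((-20/34 + 27/9)*u(-5))*x - 1*301584 = ((-20/34 + 27/9)*(-5*(1 - 5)))*(-1) - 1*301584 = ((-20*1/34 + 27*(⅑))*(-5*(-4)))*(-1) - 301584 = ((-10/17 + 3)*20)*(-1) - 301584 = ((41/17)*20)*(-1) - 301584 = (820/17)*(-1) - 301584 = -820/17 - 301584 = -5127748/17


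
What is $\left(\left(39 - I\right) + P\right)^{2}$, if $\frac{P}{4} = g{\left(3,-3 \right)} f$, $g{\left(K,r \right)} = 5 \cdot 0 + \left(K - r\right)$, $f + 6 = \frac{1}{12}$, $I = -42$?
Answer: $3721$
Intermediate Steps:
$f = - \frac{71}{12}$ ($f = -6 + \frac{1}{12} = - \frac{71}{12} \approx -5.9167$)
$g{\left(K,r \right)} = K - r$ ($g{\left(K,r \right)} = 0 + \left(K - r\right) = K - r$)
$P = -142$ ($P = 4 \left(3 - -3\right) \left(- \frac{71}{12}\right) = 4 \left(3 + 3\right) \left(- \frac{71}{12}\right) = 4 \cdot 6 \left(- \frac{71}{12}\right) = 4 \left(- \frac{71}{2}\right) = -142$)
$\left(\left(39 - I\right) + P\right)^{2} = \left(\left(39 - -42\right) - 142\right)^{2} = \left(\left(39 + 42\right) - 142\right)^{2} = \left(81 - 142\right)^{2} = \left(-61\right)^{2} = 3721$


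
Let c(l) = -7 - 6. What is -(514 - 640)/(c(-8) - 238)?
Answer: -126/251 ≈ -0.50199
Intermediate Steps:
c(l) = -13
-(514 - 640)/(c(-8) - 238) = -(514 - 640)/(-13 - 238) = -(-126)/(-251) = -(-126)*(-1)/251 = -1*126/251 = -126/251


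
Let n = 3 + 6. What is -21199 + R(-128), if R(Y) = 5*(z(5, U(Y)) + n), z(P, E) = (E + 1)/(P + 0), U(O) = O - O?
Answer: -21153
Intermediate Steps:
U(O) = 0
z(P, E) = (1 + E)/P
n = 9
R(Y) = 46 (R(Y) = 5*((1 + 0)/5 + 9) = 5*((⅕)*1 + 9) = 5*(⅕ + 9) = 5*(46/5) = 46)
-21199 + R(-128) = -21199 + 46 = -21153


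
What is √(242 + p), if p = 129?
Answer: √371 ≈ 19.261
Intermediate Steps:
√(242 + p) = √(242 + 129) = √371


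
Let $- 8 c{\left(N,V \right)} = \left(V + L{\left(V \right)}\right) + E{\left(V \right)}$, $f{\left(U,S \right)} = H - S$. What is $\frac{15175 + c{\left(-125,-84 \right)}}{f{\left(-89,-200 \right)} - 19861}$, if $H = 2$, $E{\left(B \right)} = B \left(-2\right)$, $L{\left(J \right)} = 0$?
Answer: $- \frac{30329}{39318} \approx -0.77138$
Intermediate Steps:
$E{\left(B \right)} = - 2 B$
$f{\left(U,S \right)} = 2 - S$
$c{\left(N,V \right)} = \frac{V}{8}$ ($c{\left(N,V \right)} = - \frac{\left(V + 0\right) - 2 V}{8} = - \frac{V - 2 V}{8} = - \frac{\left(-1\right) V}{8} = \frac{V}{8}$)
$\frac{15175 + c{\left(-125,-84 \right)}}{f{\left(-89,-200 \right)} - 19861} = \frac{15175 + \frac{1}{8} \left(-84\right)}{\left(2 - -200\right) - 19861} = \frac{15175 - \frac{21}{2}}{\left(2 + 200\right) - 19861} = \frac{30329}{2 \left(202 - 19861\right)} = \frac{30329}{2 \left(-19659\right)} = \frac{30329}{2} \left(- \frac{1}{19659}\right) = - \frac{30329}{39318}$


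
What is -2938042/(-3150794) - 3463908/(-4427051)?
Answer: 11960461158547/6974362864247 ≈ 1.7149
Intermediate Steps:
-2938042/(-3150794) - 3463908/(-4427051) = -2938042*(-1/3150794) - 3463908*(-1/4427051) = 1469021/1575397 + 3463908/4427051 = 11960461158547/6974362864247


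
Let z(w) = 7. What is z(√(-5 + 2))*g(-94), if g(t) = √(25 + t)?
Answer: 7*I*√69 ≈ 58.146*I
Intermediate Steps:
z(√(-5 + 2))*g(-94) = 7*√(25 - 94) = 7*√(-69) = 7*(I*√69) = 7*I*√69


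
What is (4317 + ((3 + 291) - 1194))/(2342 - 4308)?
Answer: -3417/1966 ≈ -1.7380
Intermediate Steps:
(4317 + ((3 + 291) - 1194))/(2342 - 4308) = (4317 + (294 - 1194))/(-1966) = (4317 - 900)*(-1/1966) = 3417*(-1/1966) = -3417/1966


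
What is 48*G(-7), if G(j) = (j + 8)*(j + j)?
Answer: -672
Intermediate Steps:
G(j) = 2*j*(8 + j) (G(j) = (8 + j)*(2*j) = 2*j*(8 + j))
48*G(-7) = 48*(2*(-7)*(8 - 7)) = 48*(2*(-7)*1) = 48*(-14) = -672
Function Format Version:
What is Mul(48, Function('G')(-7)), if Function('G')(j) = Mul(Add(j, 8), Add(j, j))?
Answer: -672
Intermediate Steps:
Function('G')(j) = Mul(2, j, Add(8, j)) (Function('G')(j) = Mul(Add(8, j), Mul(2, j)) = Mul(2, j, Add(8, j)))
Mul(48, Function('G')(-7)) = Mul(48, Mul(2, -7, Add(8, -7))) = Mul(48, Mul(2, -7, 1)) = Mul(48, -14) = -672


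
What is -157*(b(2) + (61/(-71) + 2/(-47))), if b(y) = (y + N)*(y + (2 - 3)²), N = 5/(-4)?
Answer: -2825529/13348 ≈ -211.68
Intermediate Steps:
N = -5/4 (N = 5*(-¼) = -5/4 ≈ -1.2500)
b(y) = (1 + y)*(-5/4 + y) (b(y) = (y - 5/4)*(y + (2 - 3)²) = (-5/4 + y)*(y + (-1)²) = (-5/4 + y)*(y + 1) = (-5/4 + y)*(1 + y) = (1 + y)*(-5/4 + y))
-157*(b(2) + (61/(-71) + 2/(-47))) = -157*((-5/4 + 2² - ¼*2) + (61/(-71) + 2/(-47))) = -157*((-5/4 + 4 - ½) + (61*(-1/71) + 2*(-1/47))) = -157*(9/4 + (-61/71 - 2/47)) = -157*(9/4 - 3009/3337) = -157*17997/13348 = -2825529/13348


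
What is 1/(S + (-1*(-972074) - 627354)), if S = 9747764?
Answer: 1/10092484 ≈ 9.9084e-8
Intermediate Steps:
1/(S + (-1*(-972074) - 627354)) = 1/(9747764 + (-1*(-972074) - 627354)) = 1/(9747764 + (972074 - 627354)) = 1/(9747764 + 344720) = 1/10092484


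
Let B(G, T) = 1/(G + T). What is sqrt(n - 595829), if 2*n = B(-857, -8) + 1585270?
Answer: sqrt(589020675670)/1730 ≈ 443.63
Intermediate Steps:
n = 1371258549/1730 (n = (1/(-857 - 8) + 1585270)/2 = (1/(-865) + 1585270)/2 = (-1/865 + 1585270)/2 = (1/2)*(1371258549/865) = 1371258549/1730 ≈ 7.9264e+5)
sqrt(n - 595829) = sqrt(1371258549/1730 - 595829) = sqrt(340474379/1730) = sqrt(589020675670)/1730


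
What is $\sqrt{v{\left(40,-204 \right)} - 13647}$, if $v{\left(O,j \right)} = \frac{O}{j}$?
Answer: $\frac{i \sqrt{35496357}}{51} \approx 116.82 i$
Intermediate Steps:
$\sqrt{v{\left(40,-204 \right)} - 13647} = \sqrt{\frac{40}{-204} - 13647} = \sqrt{40 \left(- \frac{1}{204}\right) - 13647} = \sqrt{- \frac{10}{51} - 13647} = \sqrt{- \frac{696007}{51}} = \frac{i \sqrt{35496357}}{51}$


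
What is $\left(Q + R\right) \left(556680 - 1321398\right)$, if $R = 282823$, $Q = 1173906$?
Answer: $-1113986887422$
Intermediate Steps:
$\left(Q + R\right) \left(556680 - 1321398\right) = \left(1173906 + 282823\right) \left(556680 - 1321398\right) = 1456729 \left(-764718\right) = -1113986887422$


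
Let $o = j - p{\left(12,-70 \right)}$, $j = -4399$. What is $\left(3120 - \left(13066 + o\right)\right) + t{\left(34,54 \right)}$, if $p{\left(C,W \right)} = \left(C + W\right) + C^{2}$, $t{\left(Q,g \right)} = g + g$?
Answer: $-5353$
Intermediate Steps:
$t{\left(Q,g \right)} = 2 g$
$p{\left(C,W \right)} = C + W + C^{2}$
$o = -4485$ ($o = -4399 - \left(12 - 70 + 12^{2}\right) = -4399 - \left(12 - 70 + 144\right) = -4399 - 86 = -4485$)
$\left(3120 - \left(13066 + o\right)\right) + t{\left(34,54 \right)} = \left(3120 - 8581\right) + 2 \cdot 54 = \left(3120 + \left(-13066 + 4485\right)\right) + 108 = \left(3120 - 8581\right) + 108 = -5461 + 108 = -5353$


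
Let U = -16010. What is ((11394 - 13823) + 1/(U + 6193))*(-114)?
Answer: 2718386316/9817 ≈ 2.7691e+5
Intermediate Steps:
((11394 - 13823) + 1/(U + 6193))*(-114) = ((11394 - 13823) + 1/(-16010 + 6193))*(-114) = (-2429 + 1/(-9817))*(-114) = (-2429 - 1/9817)*(-114) = -23845494/9817*(-114) = 2718386316/9817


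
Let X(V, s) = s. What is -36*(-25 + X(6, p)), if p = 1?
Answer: 864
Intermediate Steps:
-36*(-25 + X(6, p)) = -36*(-25 + 1) = -36*(-24) = 864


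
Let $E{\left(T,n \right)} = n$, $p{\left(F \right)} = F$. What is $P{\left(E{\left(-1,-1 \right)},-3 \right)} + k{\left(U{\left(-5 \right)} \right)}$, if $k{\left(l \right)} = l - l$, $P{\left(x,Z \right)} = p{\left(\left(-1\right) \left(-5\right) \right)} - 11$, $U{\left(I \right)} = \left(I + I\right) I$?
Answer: $-6$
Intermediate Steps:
$U{\left(I \right)} = 2 I^{2}$ ($U{\left(I \right)} = 2 I I = 2 I^{2}$)
$P{\left(x,Z \right)} = -6$ ($P{\left(x,Z \right)} = \left(-1\right) \left(-5\right) - 11 = 5 - 11 = -6$)
$k{\left(l \right)} = 0$
$P{\left(E{\left(-1,-1 \right)},-3 \right)} + k{\left(U{\left(-5 \right)} \right)} = -6 + 0 = -6$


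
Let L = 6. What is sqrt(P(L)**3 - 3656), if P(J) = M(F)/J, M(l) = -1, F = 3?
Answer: I*sqrt(4738182)/36 ≈ 60.465*I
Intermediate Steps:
P(J) = -1/J
sqrt(P(L)**3 - 3656) = sqrt((-1/6)**3 - 3656) = sqrt(-1/216 - 3656) = sqrt(-789697/216) = I*sqrt(4738182)/36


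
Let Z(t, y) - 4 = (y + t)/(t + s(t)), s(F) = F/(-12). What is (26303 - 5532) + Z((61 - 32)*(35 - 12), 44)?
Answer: 152434707/7337 ≈ 20776.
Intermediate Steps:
s(F) = -F/12 (s(F) = F*(-1/12) = -F/12)
Z(t, y) = 4 + 12*(t + y)/(11*t) (Z(t, y) = 4 + (y + t)/(t - t/12) = 4 + (t + y)/((11*t/12)) = 4 + (t + y)*(12/(11*t)) = 4 + 12*(t + y)/(11*t))
(26303 - 5532) + Z((61 - 32)*(35 - 12), 44) = (26303 - 5532) + 4*(3*44 + 14*((61 - 32)*(35 - 12)))/(11*(((61 - 32)*(35 - 12)))) = 20771 + 4*(132 + 14*(29*23))/(11*((29*23))) = 20771 + (4/11)*(132 + 14*667)/667 = 20771 + (4/11)*(1/667)*(132 + 9338) = 20771 + (4/11)*(1/667)*9470 = 20771 + 37880/7337 = 152434707/7337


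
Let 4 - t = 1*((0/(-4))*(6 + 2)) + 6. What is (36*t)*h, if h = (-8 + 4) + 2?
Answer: 144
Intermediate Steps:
h = -2 (h = -4 + 2 = -2)
t = -2 (t = 4 - (1*((0/(-4))*(6 + 2)) + 6) = 4 - (1*((0*(-¼))*8) + 6) = 4 - (1*(0*8) + 6) = 4 - (1*0 + 6) = 4 - (0 + 6) = 4 - 1*6 = 4 - 6 = -2)
(36*t)*h = (36*(-2))*(-2) = -72*(-2) = 144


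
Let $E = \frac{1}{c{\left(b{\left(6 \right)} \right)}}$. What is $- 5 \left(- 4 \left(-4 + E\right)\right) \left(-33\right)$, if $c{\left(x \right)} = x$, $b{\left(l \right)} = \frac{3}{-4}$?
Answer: $3520$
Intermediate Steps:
$b{\left(l \right)} = - \frac{3}{4}$ ($b{\left(l \right)} = 3 \left(- \frac{1}{4}\right) = - \frac{3}{4}$)
$E = - \frac{4}{3}$ ($E = \frac{1}{- \frac{3}{4}} = - \frac{4}{3} \approx -1.3333$)
$- 5 \left(- 4 \left(-4 + E\right)\right) \left(-33\right) = - 5 \left(- 4 \left(-4 - \frac{4}{3}\right)\right) \left(-33\right) = - 5 \left(\left(-4\right) \left(- \frac{16}{3}\right)\right) \left(-33\right) = \left(-5\right) \frac{64}{3} \left(-33\right) = \left(- \frac{320}{3}\right) \left(-33\right) = 3520$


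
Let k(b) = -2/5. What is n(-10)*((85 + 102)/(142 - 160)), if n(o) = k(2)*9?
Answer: 187/5 ≈ 37.400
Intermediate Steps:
k(b) = -⅖ (k(b) = -2*⅕ = -⅖)
n(o) = -18/5 (n(o) = -⅖*9 = -18/5)
n(-10)*((85 + 102)/(142 - 160)) = -18*(85 + 102)/(5*(142 - 160)) = -3366/(5*(-18)) = -3366*(-1)/(5*18) = -18/5*(-187/18) = 187/5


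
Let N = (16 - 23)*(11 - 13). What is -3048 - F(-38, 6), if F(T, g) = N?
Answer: -3062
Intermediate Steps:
N = 14 (N = -7*(-2) = 14)
F(T, g) = 14
-3048 - F(-38, 6) = -3048 - 1*14 = -3048 - 14 = -3062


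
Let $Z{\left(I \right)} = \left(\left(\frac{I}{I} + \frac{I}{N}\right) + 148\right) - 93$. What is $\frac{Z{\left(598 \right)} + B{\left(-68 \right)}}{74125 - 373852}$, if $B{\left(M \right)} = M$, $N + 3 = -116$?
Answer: $\frac{2026}{35667513} \approx 5.6802 \cdot 10^{-5}$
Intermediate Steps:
$N = -119$ ($N = -3 - 116 = -119$)
$Z{\left(I \right)} = 56 - \frac{I}{119}$ ($Z{\left(I \right)} = \left(\left(\frac{I}{I} + \frac{I}{-119}\right) + 148\right) - 93 = \left(\left(1 + I \left(- \frac{1}{119}\right)\right) + 148\right) - 93 = \left(\left(1 - \frac{I}{119}\right) + 148\right) - 93 = \left(149 - \frac{I}{119}\right) - 93 = 56 - \frac{I}{119}$)
$\frac{Z{\left(598 \right)} + B{\left(-68 \right)}}{74125 - 373852} = \frac{\left(56 - \frac{598}{119}\right) - 68}{74125 - 373852} = \frac{\left(56 - \frac{598}{119}\right) - 68}{-299727} = \left(\frac{6066}{119} - 68\right) \left(- \frac{1}{299727}\right) = \left(- \frac{2026}{119}\right) \left(- \frac{1}{299727}\right) = \frac{2026}{35667513}$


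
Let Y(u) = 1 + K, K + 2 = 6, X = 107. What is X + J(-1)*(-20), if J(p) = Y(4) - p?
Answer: -13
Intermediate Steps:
K = 4 (K = -2 + 6 = 4)
Y(u) = 5 (Y(u) = 1 + 4 = 5)
J(p) = 5 - p
X + J(-1)*(-20) = 107 + (5 - 1*(-1))*(-20) = 107 + (5 + 1)*(-20) = 107 + 6*(-20) = 107 - 120 = -13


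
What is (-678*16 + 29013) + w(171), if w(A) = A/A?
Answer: 18166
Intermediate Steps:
w(A) = 1
(-678*16 + 29013) + w(171) = (-678*16 + 29013) + 1 = (-10848 + 29013) + 1 = 18165 + 1 = 18166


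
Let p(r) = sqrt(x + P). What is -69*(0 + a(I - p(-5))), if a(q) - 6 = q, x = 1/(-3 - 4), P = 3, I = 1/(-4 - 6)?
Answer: -4071/10 + 138*sqrt(35)/7 ≈ -290.47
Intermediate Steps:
I = -1/10 (I = 1/(-10) = -1/10 ≈ -0.10000)
x = -1/7 (x = 1/(-7) = -1/7 ≈ -0.14286)
p(r) = 2*sqrt(35)/7 (p(r) = sqrt(-1/7 + 3) = sqrt(20/7) = 2*sqrt(35)/7)
a(q) = 6 + q
-69*(0 + a(I - p(-5))) = -69*(0 + (6 + (-1/10 - 2*sqrt(35)/7))) = -69*(0 + (59/10 - 2*sqrt(35)/7)) = -69*(59/10 - 2*sqrt(35)/7) = -4071/10 + 138*sqrt(35)/7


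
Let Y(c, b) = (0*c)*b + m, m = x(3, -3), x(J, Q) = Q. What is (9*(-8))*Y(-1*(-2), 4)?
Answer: 216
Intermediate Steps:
m = -3
Y(c, b) = -3 (Y(c, b) = (0*c)*b - 3 = 0*b - 3 = 0 - 3 = -3)
(9*(-8))*Y(-1*(-2), 4) = (9*(-8))*(-3) = -72*(-3) = 216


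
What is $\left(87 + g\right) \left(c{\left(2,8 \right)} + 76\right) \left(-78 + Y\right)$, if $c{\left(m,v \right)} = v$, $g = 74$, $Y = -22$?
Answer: $-1352400$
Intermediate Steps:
$\left(87 + g\right) \left(c{\left(2,8 \right)} + 76\right) \left(-78 + Y\right) = \left(87 + 74\right) \left(8 + 76\right) \left(-78 - 22\right) = 161 \cdot 84 \left(-100\right) = 161 \left(-8400\right) = -1352400$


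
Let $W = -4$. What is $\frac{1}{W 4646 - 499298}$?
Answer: $- \frac{1}{517882} \approx -1.9309 \cdot 10^{-6}$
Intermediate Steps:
$\frac{1}{W 4646 - 499298} = \frac{1}{\left(-4\right) 4646 - 499298} = \frac{1}{-18584 - 499298} = \frac{1}{-517882} = - \frac{1}{517882}$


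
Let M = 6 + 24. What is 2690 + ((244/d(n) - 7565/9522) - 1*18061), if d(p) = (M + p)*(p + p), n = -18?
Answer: -878253631/57132 ≈ -15372.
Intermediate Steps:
M = 30
d(p) = 2*p*(30 + p) (d(p) = (30 + p)*(p + p) = (30 + p)*(2*p) = 2*p*(30 + p))
2690 + ((244/d(n) - 7565/9522) - 1*18061) = 2690 + ((244/((2*(-18)*(30 - 18))) - 7565/9522) - 1*18061) = 2690 + ((244/((2*(-18)*12)) - 7565*1/9522) - 18061) = 2690 + ((244/(-432) - 7565/9522) - 18061) = 2690 + ((244*(-1/432) - 7565/9522) - 18061) = 2690 + ((-61/108 - 7565/9522) - 18061) = 2690 + (-77659/57132 - 18061) = 2690 - 1031938711/57132 = -878253631/57132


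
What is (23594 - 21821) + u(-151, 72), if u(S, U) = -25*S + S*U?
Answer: -5324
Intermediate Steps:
(23594 - 21821) + u(-151, 72) = (23594 - 21821) - 151*(-25 + 72) = 1773 - 151*47 = 1773 - 7097 = -5324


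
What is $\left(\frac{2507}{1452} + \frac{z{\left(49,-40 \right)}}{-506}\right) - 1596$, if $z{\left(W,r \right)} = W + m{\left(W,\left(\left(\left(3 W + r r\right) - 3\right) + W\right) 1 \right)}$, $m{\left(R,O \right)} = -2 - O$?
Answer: $- \frac{53127119}{33396} \approx -1590.8$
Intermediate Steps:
$z{\left(W,r \right)} = 1 - r^{2} - 3 W$ ($z{\left(W,r \right)} = W - \left(2 + \left(\left(\left(3 W + r r\right) - 3\right) + W\right) 1\right) = W - \left(2 + \left(\left(\left(3 W + r^{2}\right) - 3\right) + W\right) 1\right) = W - \left(2 + \left(\left(\left(r^{2} + 3 W\right) - 3\right) + W\right) 1\right) = W - \left(2 + \left(\left(-3 + r^{2} + 3 W\right) + W\right) 1\right) = W - \left(2 + \left(-3 + r^{2} + 4 W\right) 1\right) = W - \left(-1 + r^{2} + 4 W\right) = 1 - r^{2} - 3 W$)
$\left(\frac{2507}{1452} + \frac{z{\left(49,-40 \right)}}{-506}\right) - 1596 = \left(\frac{2507}{1452} + \frac{1 - \left(-40\right)^{2} - 147}{-506}\right) - 1596 = \left(2507 \cdot \frac{1}{1452} + \left(1 - 1600 - 147\right) \left(- \frac{1}{506}\right)\right) - 1596 = \left(\frac{2507}{1452} + \left(1 - 1600 - 147\right) \left(- \frac{1}{506}\right)\right) - 1596 = \left(\frac{2507}{1452} - - \frac{873}{253}\right) - 1596 = \left(\frac{2507}{1452} + \frac{873}{253}\right) - 1596 = \frac{172897}{33396} - 1596 = - \frac{53127119}{33396}$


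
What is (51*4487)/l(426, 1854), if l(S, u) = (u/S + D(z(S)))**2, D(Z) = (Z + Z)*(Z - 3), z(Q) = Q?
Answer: 384522439/218255831326875 ≈ 1.7618e-6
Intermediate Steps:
D(Z) = 2*Z*(-3 + Z) (D(Z) = (2*Z)*(-3 + Z) = 2*Z*(-3 + Z))
l(S, u) = (u/S + 2*S*(-3 + S))**2
(51*4487)/l(426, 1854) = (51*4487)/(((1854 + 2*426**2*(-3 + 426))**2/426**2)) = 228837/(((1854 + 2*181476*423)**2/181476)) = 228837/(((1854 + 153528696)**2/181476)) = 228837/(((1/181476)*153530550**2)) = 228837/(((1/181476)*23571629783302500)) = 228837/(654767493980625/5041) = 228837*(5041/654767493980625) = 384522439/218255831326875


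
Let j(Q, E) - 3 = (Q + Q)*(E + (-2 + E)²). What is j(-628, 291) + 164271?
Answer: -105103598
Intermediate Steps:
j(Q, E) = 3 + 2*Q*(E + (-2 + E)²) (j(Q, E) = 3 + (Q + Q)*(E + (-2 + E)²) = 3 + (2*Q)*(E + (-2 + E)²) = 3 + 2*Q*(E + (-2 + E)²))
j(-628, 291) + 164271 = (3 + 2*291*(-628) + 2*(-628)*(-2 + 291)²) + 164271 = (3 - 365496 + 2*(-628)*289²) + 164271 = (3 - 365496 + 2*(-628)*83521) + 164271 = (3 - 365496 - 104902376) + 164271 = -105267869 + 164271 = -105103598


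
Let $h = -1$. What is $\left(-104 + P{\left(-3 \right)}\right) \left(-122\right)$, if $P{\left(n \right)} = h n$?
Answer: $12322$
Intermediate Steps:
$P{\left(n \right)} = - n$
$\left(-104 + P{\left(-3 \right)}\right) \left(-122\right) = \left(-104 - -3\right) \left(-122\right) = \left(-104 + 3\right) \left(-122\right) = \left(-101\right) \left(-122\right) = 12322$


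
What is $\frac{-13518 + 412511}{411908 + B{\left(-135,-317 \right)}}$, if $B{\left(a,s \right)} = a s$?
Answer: $\frac{398993}{454703} \approx 0.87748$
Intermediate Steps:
$\frac{-13518 + 412511}{411908 + B{\left(-135,-317 \right)}} = \frac{-13518 + 412511}{411908 - -42795} = \frac{398993}{411908 + 42795} = \frac{398993}{454703}$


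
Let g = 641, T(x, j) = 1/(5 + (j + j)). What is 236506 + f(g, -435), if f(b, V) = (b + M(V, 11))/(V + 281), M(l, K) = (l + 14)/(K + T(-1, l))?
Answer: 49501778661/209308 ≈ 2.3650e+5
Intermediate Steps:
T(x, j) = 1/(5 + 2*j)
M(l, K) = (14 + l)/(K + 1/(5 + 2*l)) (M(l, K) = (l + 14)/(K + 1/(5 + 2*l)) = (14 + l)/(K + 1/(5 + 2*l)))
f(b, V) = (b + (5 + 2*V)*(14 + V)/(56 + 22*V))/(281 + V) (f(b, V) = (b + (5 + 2*V)*(14 + V)/(1 + 11*(5 + 2*V)))/(V + 281) = (b + (5 + 2*V)*(14 + V)/(1 + (55 + 22*V)))/(281 + V) = (b + (5 + 2*V)*(14 + V)/(56 + 22*V))/(281 + V))
236506 + f(g, -435) = 236506 + (641*(28 + 11*(-435)) + (5 + 2*(-435))*(14 - 435)/2)/((28 + 11*(-435))*(281 - 435)) = 236506 + (641*(28 - 4785) + (½)*(5 - 870)*(-421))/((28 - 4785)*(-154)) = 236506 - 1/154*(641*(-4757) + (½)*(-865)*(-421))/(-4757) = 236506 - 1/4757*(-1/154)*(-3049237 + 364165/2) = 236506 - 1/4757*(-1/154)*(-5734309/2) = 236506 - 819187/209308 = 49501778661/209308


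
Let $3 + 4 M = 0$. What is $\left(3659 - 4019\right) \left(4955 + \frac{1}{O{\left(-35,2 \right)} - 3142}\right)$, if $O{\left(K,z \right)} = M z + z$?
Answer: $- \frac{11207614680}{6283} \approx -1.7838 \cdot 10^{6}$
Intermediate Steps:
$M = - \frac{3}{4}$ ($M = - \frac{3}{4} + \frac{1}{4} \cdot 0 = - \frac{3}{4} + 0 = - \frac{3}{4} \approx -0.75$)
$O{\left(K,z \right)} = \frac{z}{4}$ ($O{\left(K,z \right)} = - \frac{3 z}{4} + z = \frac{z}{4}$)
$\left(3659 - 4019\right) \left(4955 + \frac{1}{O{\left(-35,2 \right)} - 3142}\right) = \left(3659 - 4019\right) \left(4955 + \frac{1}{\frac{1}{4} \cdot 2 - 3142}\right) = - 360 \left(4955 + \frac{1}{\frac{1}{2} - 3142}\right) = - 360 \left(4955 + \frac{1}{- \frac{6283}{2}}\right) = - 360 \left(4955 - \frac{2}{6283}\right) = \left(-360\right) \frac{31132263}{6283} = - \frac{11207614680}{6283}$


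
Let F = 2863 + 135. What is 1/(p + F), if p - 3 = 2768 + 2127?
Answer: 1/7896 ≈ 0.00012665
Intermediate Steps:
F = 2998
p = 4898 (p = 3 + (2768 + 2127) = 3 + 4895 = 4898)
1/(p + F) = 1/(4898 + 2998) = 1/7896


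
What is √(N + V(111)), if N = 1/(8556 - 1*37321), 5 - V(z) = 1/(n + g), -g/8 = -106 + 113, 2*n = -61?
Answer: √124105476015290/4976345 ≈ 2.2386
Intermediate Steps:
n = -61/2 (n = (½)*(-61) = -61/2 ≈ -30.500)
g = -56 (g = -8*(-106 + 113) = -8*7 = -56)
V(z) = 867/173 (V(z) = 5 - 1/(-61/2 - 56) = 5 - 1/(-173/2) = 5 - 1*(-2/173) = 5 + 2/173 = 867/173)
N = -1/28765 (N = 1/(8556 - 37321) = 1/(-28765) = -1/28765 ≈ -3.4764e-5)
√(N + V(111)) = √(-1/28765 + 867/173) = √(24939082/4976345) = √124105476015290/4976345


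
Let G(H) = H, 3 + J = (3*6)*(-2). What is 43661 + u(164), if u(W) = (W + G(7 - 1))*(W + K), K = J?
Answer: 64911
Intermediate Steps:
J = -39 (J = -3 + (3*6)*(-2) = -3 + 18*(-2) = -3 - 36 = -39)
K = -39
u(W) = (-39 + W)*(6 + W) (u(W) = (W + (7 - 1))*(W - 39) = (W + 6)*(-39 + W) = (6 + W)*(-39 + W) = (-39 + W)*(6 + W))
43661 + u(164) = 43661 + (-234 + 164² - 33*164) = 43661 + (-234 + 26896 - 5412) = 43661 + 21250 = 64911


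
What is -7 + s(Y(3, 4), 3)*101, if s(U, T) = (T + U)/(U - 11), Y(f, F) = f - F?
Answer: -143/6 ≈ -23.833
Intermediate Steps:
s(U, T) = (T + U)/(-11 + U)
-7 + s(Y(3, 4), 3)*101 = -7 + ((3 + (3 - 1*4))/(-11 + (3 - 1*4)))*101 = -7 + ((3 + (3 - 4))/(-11 + (3 - 4)))*101 = -7 + ((3 - 1)/(-11 - 1))*101 = -7 + (2/(-12))*101 = -7 - 1/12*2*101 = -7 - 1/6*101 = -7 - 101/6 = -143/6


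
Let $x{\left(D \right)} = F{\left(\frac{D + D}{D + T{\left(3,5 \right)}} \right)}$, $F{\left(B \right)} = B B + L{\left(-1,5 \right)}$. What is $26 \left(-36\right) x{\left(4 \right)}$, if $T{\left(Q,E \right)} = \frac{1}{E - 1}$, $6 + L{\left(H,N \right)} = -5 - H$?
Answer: $\frac{1746576}{289} \approx 6043.5$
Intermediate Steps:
$L{\left(H,N \right)} = -11 - H$ ($L{\left(H,N \right)} = -6 - \left(5 + H\right) = -11 - H$)
$T{\left(Q,E \right)} = \frac{1}{-1 + E}$
$F{\left(B \right)} = -10 + B^{2}$ ($F{\left(B \right)} = B B - 10 = B^{2} + \left(-11 + 1\right) = B^{2} - 10 = -10 + B^{2}$)
$x{\left(D \right)} = -10 + \frac{4 D^{2}}{\left(\frac{1}{4} + D\right)^{2}}$ ($x{\left(D \right)} = -10 + \left(\frac{D + D}{D + \frac{1}{-1 + 5}}\right)^{2} = -10 + \left(\frac{2 D}{D + \frac{1}{4}}\right)^{2} = -10 + \left(\frac{2 D}{\frac{1}{4} + D}\right)^{2} = -10 + \frac{4 D^{2}}{\left(\frac{1}{4} + D\right)^{2}}$)
$26 \left(-36\right) x{\left(4 \right)} = 26 \left(-36\right) \left(-10 + \frac{64 \cdot 4^{2}}{\left(1 + 4 \cdot 4\right)^{2}}\right) = - 936 \left(-10 + 64 \cdot 16 \frac{1}{\left(1 + 16\right)^{2}}\right) = - 936 \left(-10 + 64 \cdot 16 \cdot \frac{1}{289}\right) = - 936 \left(-10 + \frac{1024}{289}\right) = \left(-936\right) \left(- \frac{1866}{289}\right) = \frac{1746576}{289}$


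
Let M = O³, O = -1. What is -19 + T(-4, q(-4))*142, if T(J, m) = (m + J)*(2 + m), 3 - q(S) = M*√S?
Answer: -1297 + 1136*I ≈ -1297.0 + 1136.0*I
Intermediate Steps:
M = -1 (M = (-1)³ = -1)
q(S) = 3 + √S (q(S) = 3 - (-1)*√S = 3 + √S)
T(J, m) = (2 + m)*(J + m) (T(J, m) = (J + m)*(2 + m) = (2 + m)*(J + m))
-19 + T(-4, q(-4))*142 = -19 + ((3 + √(-4))² + 2*(-4) + 2*(3 + √(-4)) - 4*(3 + √(-4)))*142 = -19 + ((3 + 2*I)² - 8 + 2*(3 + 2*I) - 4*(3 + 2*I))*142 = -19 + ((3 + 2*I)² - 8 + (6 + 4*I) + (-12 - 8*I))*142 = -19 + (-14 + (3 + 2*I)² - 4*I)*142 = -19 + (-1988 - 568*I + 142*(3 + 2*I)²) = -2007 - 568*I + 142*(3 + 2*I)²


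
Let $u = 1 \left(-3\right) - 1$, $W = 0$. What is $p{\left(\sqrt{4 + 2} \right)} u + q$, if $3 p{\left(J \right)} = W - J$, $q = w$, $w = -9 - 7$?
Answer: $-16 + \frac{4 \sqrt{6}}{3} \approx -12.734$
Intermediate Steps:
$w = -16$ ($w = -9 - 7 = -16$)
$q = -16$
$u = -4$ ($u = -3 - 1 = -4$)
$p{\left(J \right)} = - \frac{J}{3}$ ($p{\left(J \right)} = \frac{0 - J}{3} = \frac{\left(-1\right) J}{3} = - \frac{J}{3}$)
$p{\left(\sqrt{4 + 2} \right)} u + q = - \frac{\sqrt{4 + 2}}{3} \left(-4\right) - 16 = - \frac{\sqrt{6}}{3} \left(-4\right) - 16 = \frac{4 \sqrt{6}}{3} - 16 = -16 + \frac{4 \sqrt{6}}{3}$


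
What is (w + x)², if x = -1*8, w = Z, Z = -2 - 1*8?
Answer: 324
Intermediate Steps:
Z = -10 (Z = -2 - 8 = -10)
w = -10
x = -8
(w + x)² = (-10 - 8)² = (-18)² = 324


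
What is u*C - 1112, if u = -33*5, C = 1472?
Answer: -243992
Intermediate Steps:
u = -165
u*C - 1112 = -165*1472 - 1112 = -242880 - 1112 = -243992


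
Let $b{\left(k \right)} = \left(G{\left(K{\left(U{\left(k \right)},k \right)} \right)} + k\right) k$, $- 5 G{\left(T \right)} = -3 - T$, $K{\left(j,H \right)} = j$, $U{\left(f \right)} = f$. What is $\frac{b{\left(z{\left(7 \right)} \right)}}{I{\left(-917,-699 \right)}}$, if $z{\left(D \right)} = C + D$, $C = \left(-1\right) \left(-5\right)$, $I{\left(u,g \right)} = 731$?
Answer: $\frac{180}{731} \approx 0.24624$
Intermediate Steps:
$G{\left(T \right)} = \frac{3}{5} + \frac{T}{5}$ ($G{\left(T \right)} = - \frac{-3 - T}{5} = \frac{3}{5} + \frac{T}{5}$)
$C = 5$
$z{\left(D \right)} = 5 + D$
$b{\left(k \right)} = k \left(\frac{3}{5} + \frac{6 k}{5}\right)$ ($b{\left(k \right)} = \left(\left(\frac{3}{5} + \frac{k}{5}\right) + k\right) k = \left(\frac{3}{5} + \frac{6 k}{5}\right) k = k \left(\frac{3}{5} + \frac{6 k}{5}\right)$)
$\frac{b{\left(z{\left(7 \right)} \right)}}{I{\left(-917,-699 \right)}} = \frac{\frac{3}{5} \left(5 + 7\right) \left(1 + 2 \left(5 + 7\right)\right)}{731} = \frac{3}{5} \cdot 12 \left(1 + 2 \cdot 12\right) \frac{1}{731} = \frac{3}{5} \cdot 12 \left(1 + 24\right) \frac{1}{731} = \frac{3}{5} \cdot 12 \cdot 25 \cdot \frac{1}{731} = 180 \cdot \frac{1}{731} = \frac{180}{731}$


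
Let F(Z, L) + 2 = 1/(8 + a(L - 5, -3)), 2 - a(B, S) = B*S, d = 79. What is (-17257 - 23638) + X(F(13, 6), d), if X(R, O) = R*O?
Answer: -533610/13 ≈ -41047.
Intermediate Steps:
a(B, S) = 2 - B*S
F(Z, L) = -2 + 1/(-5 + 3*L) (F(Z, L) = -2 + 1/(8 + (2 - 1*(L - 5)*(-3))) = -2 + 1/(8 + (2 - 1*(-5 + L)*(-3))) = -2 + 1/(8 + (2 + (-15 + 3*L))) = -2 + 1/(8 + (-13 + 3*L)) = -2 + 1/(-5 + 3*L))
X(R, O) = O*R
(-17257 - 23638) + X(F(13, 6), d) = (-17257 - 23638) + 79*((-11 + 6*6)/(5 - 3*6)) = -40895 + 79*((-11 + 36)/(5 - 18)) = -40895 + 79*(25/(-13)) = -40895 + 79*(-1/13*25) = -40895 + 79*(-25/13) = -40895 - 1975/13 = -533610/13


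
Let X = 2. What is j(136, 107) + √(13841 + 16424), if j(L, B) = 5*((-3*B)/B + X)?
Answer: -5 + √30265 ≈ 168.97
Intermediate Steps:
j(L, B) = -5 (j(L, B) = 5*((-3*B)/B + 2) = 5*(-3 + 2) = 5*(-1) = -5)
j(136, 107) + √(13841 + 16424) = -5 + √(13841 + 16424) = -5 + √30265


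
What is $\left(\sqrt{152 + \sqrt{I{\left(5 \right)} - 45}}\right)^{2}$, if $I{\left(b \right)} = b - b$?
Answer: $152 + 3 i \sqrt{5} \approx 152.0 + 6.7082 i$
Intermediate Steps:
$I{\left(b \right)} = 0$
$\left(\sqrt{152 + \sqrt{I{\left(5 \right)} - 45}}\right)^{2} = \left(\sqrt{152 + \sqrt{0 - 45}}\right)^{2} = \left(\sqrt{152 + \sqrt{-45}}\right)^{2} = \left(\sqrt{152 + 3 i \sqrt{5}}\right)^{2} = 152 + 3 i \sqrt{5}$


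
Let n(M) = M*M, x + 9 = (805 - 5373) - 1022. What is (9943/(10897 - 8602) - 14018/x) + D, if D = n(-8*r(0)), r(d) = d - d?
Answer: 87842167/12849705 ≈ 6.8361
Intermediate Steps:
r(d) = 0
x = -5599 (x = -9 + ((805 - 5373) - 1022) = -9 + (-4568 - 1022) = -9 - 5590 = -5599)
n(M) = M²
D = 0 (D = (-8*0)² = 0² = 0)
(9943/(10897 - 8602) - 14018/x) + D = (9943/(10897 - 8602) - 14018/(-5599)) + 0 = (9943/2295 - 14018*(-1/5599)) + 0 = (9943*(1/2295) + 14018/5599) + 0 = (9943/2295 + 14018/5599) + 0 = 87842167/12849705 + 0 = 87842167/12849705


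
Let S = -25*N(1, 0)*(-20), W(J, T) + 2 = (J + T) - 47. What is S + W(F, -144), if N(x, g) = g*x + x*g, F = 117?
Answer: -76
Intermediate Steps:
N(x, g) = 2*g*x (N(x, g) = g*x + g*x = 2*g*x)
W(J, T) = -49 + J + T (W(J, T) = -2 + ((J + T) - 47) = -2 + (-47 + J + T) = -49 + J + T)
S = 0 (S = -50*0*(-20) = -25*0*(-20) = 0*(-20) = 0)
S + W(F, -144) = 0 + (-49 + 117 - 144) = 0 - 76 = -76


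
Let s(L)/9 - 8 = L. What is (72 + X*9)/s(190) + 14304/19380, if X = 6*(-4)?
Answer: 105088/159885 ≈ 0.65727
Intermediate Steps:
X = -24
s(L) = 72 + 9*L
(72 + X*9)/s(190) + 14304/19380 = (72 - 24*9)/(72 + 9*190) + 14304/19380 = (72 - 216)/(72 + 1710) + 14304*(1/19380) = -144/1782 + 1192/1615 = -144*1/1782 + 1192/1615 = -8/99 + 1192/1615 = 105088/159885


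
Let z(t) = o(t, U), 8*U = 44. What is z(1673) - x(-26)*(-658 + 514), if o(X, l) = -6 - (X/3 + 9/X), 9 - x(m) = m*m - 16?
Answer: -473330206/5019 ≈ -94308.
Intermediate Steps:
x(m) = 25 - m² (x(m) = 9 - (m*m - 16) = 9 - (m² - 16) = 9 - (-16 + m²) = 9 + (16 - m²) = 25 - m²)
U = 11/2 (U = (⅛)*44 = 11/2 ≈ 5.5000)
o(X, l) = -6 - 9/X - X/3 (o(X, l) = -6 - (X*(⅓) + 9/X) = -6 - (X/3 + 9/X) = -6 - (9/X + X/3) = -6 + (-9/X - X/3) = -6 - 9/X - X/3)
z(t) = -6 - 9/t - t/3
z(1673) - x(-26)*(-658 + 514) = (-6 - 9/1673 - ⅓*1673) - (25 - 1*(-26)²)*(-658 + 514) = (-6 - 9*1/1673 - 1673/3) - (25 - 1*676)*(-144) = (-6 - 9/1673 - 1673/3) - (25 - 676)*(-144) = -2829070/5019 - (-651)*(-144) = -2829070/5019 - 1*93744 = -2829070/5019 - 93744 = -473330206/5019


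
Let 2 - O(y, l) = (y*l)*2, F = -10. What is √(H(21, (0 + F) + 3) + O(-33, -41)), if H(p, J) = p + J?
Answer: I*√2690 ≈ 51.865*I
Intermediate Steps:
O(y, l) = 2 - 2*l*y (O(y, l) = 2 - y*l*2 = 2 - l*y*2 = 2 - 2*l*y)
H(p, J) = J + p
√(H(21, (0 + F) + 3) + O(-33, -41)) = √((((0 - 10) + 3) + 21) + (2 - 2*(-41)*(-33))) = √(((-10 + 3) + 21) + (2 - 2706)) = √((-7 + 21) - 2704) = √(14 - 2704) = √(-2690) = I*√2690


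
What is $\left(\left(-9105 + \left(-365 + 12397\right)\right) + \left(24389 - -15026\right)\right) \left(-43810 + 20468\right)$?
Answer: $-988346964$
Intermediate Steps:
$\left(\left(-9105 + \left(-365 + 12397\right)\right) + \left(24389 - -15026\right)\right) \left(-43810 + 20468\right) = \left(\left(-9105 + 12032\right) + \left(24389 + 15026\right)\right) \left(-23342\right) = \left(2927 + 39415\right) \left(-23342\right) = 42342 \left(-23342\right) = -988346964$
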